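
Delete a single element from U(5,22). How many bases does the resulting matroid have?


Deleting e from U(5,22) gives U(5,21) since n > r.
Bases of U(5,21) = C(21,5) = 20349.

20349


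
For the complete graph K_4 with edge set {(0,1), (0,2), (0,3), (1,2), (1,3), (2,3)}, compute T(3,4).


T(K_4; x,y) = x^3 + 3x^2 + 4xy + 2x + y^3 + 3y^2 + 2y.
Substituting x=3, y=4:
= 27 + 27 + 48 + 6 + 64 + 48 + 8
= 228.

228


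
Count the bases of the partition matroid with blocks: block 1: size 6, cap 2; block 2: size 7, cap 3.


A basis picks exactly ci elements from block i.
Number of bases = product of C(|Si|, ci).
= C(6,2) * C(7,3)
= 15 * 35
= 525.

525


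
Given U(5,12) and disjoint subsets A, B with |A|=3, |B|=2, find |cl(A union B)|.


|A union B| = 3 + 2 = 5 (disjoint).
In U(5,12), cl(S) = S if |S| < 5, else cl(S) = E.
Since 5 >= 5, cl(A union B) = E.
|cl(A union B)| = 12.

12


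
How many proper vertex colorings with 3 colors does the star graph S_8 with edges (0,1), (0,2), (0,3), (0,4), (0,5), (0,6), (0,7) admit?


P(tree, k) = k * (k-1)^(7) for any tree on 8 vertices.
P(3) = 3 * 2^7 = 3 * 128 = 384.

384


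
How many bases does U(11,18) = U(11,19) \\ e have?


Deleting e from U(11,19) gives U(11,18) since n > r.
Bases of U(11,18) = C(18,11) = 18! / (11! * 7!) = 31824.

31824


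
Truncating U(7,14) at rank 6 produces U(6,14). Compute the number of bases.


Truncating U(7,14) to rank 6 gives U(6,14).
Bases of U(6,14) are all 6-element subsets of 14 elements.
Number of bases = C(14,6) = 3003.

3003


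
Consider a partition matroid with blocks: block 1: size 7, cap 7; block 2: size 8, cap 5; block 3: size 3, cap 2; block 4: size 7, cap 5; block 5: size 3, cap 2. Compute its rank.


Rank of a partition matroid = sum of min(|Si|, ci) for each block.
= min(7,7) + min(8,5) + min(3,2) + min(7,5) + min(3,2)
= 7 + 5 + 2 + 5 + 2
= 21.

21


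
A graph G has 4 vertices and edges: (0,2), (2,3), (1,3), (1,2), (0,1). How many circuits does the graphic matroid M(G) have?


A circuit in a graphic matroid = edge set of a simple cycle.
G has 4 vertices and 5 edges.
Enumerating all minimal edge subsets forming cycles...
Total circuits found: 3.

3


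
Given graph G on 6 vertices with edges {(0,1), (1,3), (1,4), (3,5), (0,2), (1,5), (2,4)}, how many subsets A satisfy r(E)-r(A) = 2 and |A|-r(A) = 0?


R(x,y) = sum over A in 2^E of x^(r(E)-r(A)) * y^(|A|-r(A)).
G has 6 vertices, 7 edges. r(E) = 5.
Enumerate all 2^7 = 128 subsets.
Count subsets with r(E)-r(A)=2 and |A|-r(A)=0: 34.

34


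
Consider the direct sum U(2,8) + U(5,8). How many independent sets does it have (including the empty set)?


For a direct sum, |I(M1+M2)| = |I(M1)| * |I(M2)|.
|I(U(2,8))| = sum C(8,k) for k=0..2 = 37.
|I(U(5,8))| = sum C(8,k) for k=0..5 = 219.
Total = 37 * 219 = 8103.

8103


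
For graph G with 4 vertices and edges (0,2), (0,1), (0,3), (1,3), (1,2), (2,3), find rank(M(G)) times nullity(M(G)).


r(M) = |V| - c = 4 - 1 = 3.
nullity = |E| - r(M) = 6 - 3 = 3.
Product = 3 * 3 = 9.

9


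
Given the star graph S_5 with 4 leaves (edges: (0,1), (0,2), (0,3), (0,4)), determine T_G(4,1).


A star on 5 vertices is a tree with 4 edges.
T(x,y) = x^(4) for any tree.
T(4,1) = 4^4 = 256.

256


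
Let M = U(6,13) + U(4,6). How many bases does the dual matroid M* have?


(M1+M2)* = M1* + M2*.
M1* = U(7,13), bases: C(13,7) = 1716.
M2* = U(2,6), bases: C(6,2) = 15.
|B(M*)| = 1716 * 15 = 25740.

25740


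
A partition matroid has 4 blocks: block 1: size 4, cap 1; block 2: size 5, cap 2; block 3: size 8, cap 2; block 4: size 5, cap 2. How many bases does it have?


A basis picks exactly ci elements from block i.
Number of bases = product of C(|Si|, ci).
= C(4,1) * C(5,2) * C(8,2) * C(5,2)
= 4 * 10 * 28 * 10
= 11200.

11200


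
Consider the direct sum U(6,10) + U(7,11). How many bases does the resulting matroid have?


Bases of a direct sum M1 + M2: |B| = |B(M1)| * |B(M2)|.
|B(U(6,10))| = C(10,6) = 210.
|B(U(7,11))| = C(11,7) = 330.
Total bases = 210 * 330 = 69300.

69300


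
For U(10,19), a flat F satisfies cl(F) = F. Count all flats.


Flats of U(10,19): every subset of size < 10 is a flat, plus E itself.
Count = (19 choose 0) + (19 choose 1) + (19 choose 2) + (19 choose 3) + (19 choose 4) + (19 choose 5) + (19 choose 6) + (19 choose 7) + (19 choose 8) + (19 choose 9) + 1
     = 1 + 19 + 171 + 969 + 3876 + 11628 + 27132 + 50388 + 75582 + 92378 + 1
     = 262145.

262145


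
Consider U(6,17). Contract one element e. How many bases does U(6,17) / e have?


Contracting e from U(6,17) gives U(5,16).
Bases of U(5,16) = C(16,5) = 4368.

4368


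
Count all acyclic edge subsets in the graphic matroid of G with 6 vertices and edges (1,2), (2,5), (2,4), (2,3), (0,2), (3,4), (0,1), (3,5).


An independent set in a graphic matroid is an acyclic edge subset.
G has 6 vertices and 8 edges.
Enumerate all 2^8 = 256 subsets, checking for acyclicity.
Total independent sets = 168.

168


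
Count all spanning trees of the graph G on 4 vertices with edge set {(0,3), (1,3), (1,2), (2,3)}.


By Kirchhoff's matrix tree theorem, the number of spanning trees equals
the determinant of any cofactor of the Laplacian matrix L.
G has 4 vertices and 4 edges.
Computing the (3 x 3) cofactor determinant gives 3.

3


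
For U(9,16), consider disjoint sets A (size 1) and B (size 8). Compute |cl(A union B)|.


|A union B| = 1 + 8 = 9 (disjoint).
In U(9,16), cl(S) = S if |S| < 9, else cl(S) = E.
Since 9 >= 9, cl(A union B) = E.
|cl(A union B)| = 16.

16


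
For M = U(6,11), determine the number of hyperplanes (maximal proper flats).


Hyperplanes of U(6,11) are flats of rank 5.
In a uniform matroid, these are exactly the (5)-element subsets.
Count = C(11,5) = 11! / (5! * 6!) = 462.

462


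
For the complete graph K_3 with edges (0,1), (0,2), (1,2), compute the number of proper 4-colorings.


P(K_3, k) = k(k-1)(k-2)...(k-2).
P(4) = (4) * (3) * (2) = 24.

24


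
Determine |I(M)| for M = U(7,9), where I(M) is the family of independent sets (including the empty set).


Independent sets of U(7,9) are all subsets of size <= 7.
Count = (9 choose 0) + (9 choose 1) + (9 choose 2) + (9 choose 3) + (9 choose 4) + (9 choose 5) + (9 choose 6) + (9 choose 7)
     = 1 + 9 + 36 + 84 + 126 + 126 + 84 + 36
     = 502.

502


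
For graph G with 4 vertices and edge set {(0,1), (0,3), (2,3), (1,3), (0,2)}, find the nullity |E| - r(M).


Cycle rank (nullity) = |E| - r(M) = |E| - (|V| - c).
|E| = 5, |V| = 4, c = 1.
Nullity = 5 - (4 - 1) = 5 - 3 = 2.

2


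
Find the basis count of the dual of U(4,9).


The dual of U(r,n) is U(n-r, n) = U(5,9).
Bases of U(5,9) are all (5)-element subsets.
|B(M*)| = (9 choose 5) = 126.

126


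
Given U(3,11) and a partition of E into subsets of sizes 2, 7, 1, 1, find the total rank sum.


r(Ai) = min(|Ai|, 3) for each part.
Sum = min(2,3) + min(7,3) + min(1,3) + min(1,3)
    = 2 + 3 + 1 + 1
    = 7.

7


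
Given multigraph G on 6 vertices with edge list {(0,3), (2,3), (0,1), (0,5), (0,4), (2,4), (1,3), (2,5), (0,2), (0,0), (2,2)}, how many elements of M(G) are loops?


In a graphic matroid, a loop is a self-loop edge (u,u) with rank 0.
Examining all 11 edges for self-loops...
Self-loops found: (0,0), (2,2)
Number of loops = 2.

2


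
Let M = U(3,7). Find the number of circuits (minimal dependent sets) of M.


In U(3,7), circuits are the (4)-element subsets.
Any set of 4 elements is dependent, and removing any one element gives
an independent set of size 3, so it is a minimal dependent set.
Number of circuits = C(7,4) = 7! / (4! * 3!) = 35.

35


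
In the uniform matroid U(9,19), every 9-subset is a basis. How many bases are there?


Bases of U(9,19) are all 9-element subsets of the 19-element ground set.
Number of bases = C(19,9).
C(19,9) = 19! / (9! * 10!) = 92378.

92378


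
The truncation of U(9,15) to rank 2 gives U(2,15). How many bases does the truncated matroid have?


Truncating U(9,15) to rank 2 gives U(2,15).
Bases of U(2,15) are all 2-element subsets of 15 elements.
Number of bases = (15 choose 2) = 105.

105


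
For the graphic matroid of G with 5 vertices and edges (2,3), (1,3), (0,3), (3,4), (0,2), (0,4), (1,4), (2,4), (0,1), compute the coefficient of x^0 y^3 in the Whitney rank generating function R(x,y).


R(x,y) = sum over A in 2^E of x^(r(E)-r(A)) * y^(|A|-r(A)).
G has 5 vertices, 9 edges. r(E) = 4.
Enumerate all 2^9 = 512 subsets.
Count subsets with r(E)-r(A)=0 and |A|-r(A)=3: 36.

36


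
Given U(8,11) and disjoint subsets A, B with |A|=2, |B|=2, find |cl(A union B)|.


|A union B| = 2 + 2 = 4 (disjoint).
In U(8,11), cl(S) = S if |S| < 8, else cl(S) = E.
Since 4 < 8, cl(A union B) = A union B.
|cl(A union B)| = 4.

4


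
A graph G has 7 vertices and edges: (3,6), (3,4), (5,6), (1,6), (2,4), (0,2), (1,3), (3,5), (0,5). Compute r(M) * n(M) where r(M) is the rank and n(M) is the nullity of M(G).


r(M) = |V| - c = 7 - 1 = 6.
nullity = |E| - r(M) = 9 - 6 = 3.
Product = 6 * 3 = 18.

18


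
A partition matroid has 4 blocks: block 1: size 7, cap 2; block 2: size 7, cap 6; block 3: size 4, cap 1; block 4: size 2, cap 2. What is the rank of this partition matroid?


Rank of a partition matroid = sum of min(|Si|, ci) for each block.
= min(7,2) + min(7,6) + min(4,1) + min(2,2)
= 2 + 6 + 1 + 2
= 11.

11


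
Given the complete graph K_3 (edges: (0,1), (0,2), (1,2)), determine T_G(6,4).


T(K_3; x,y) = x^2 + x + y.
T(6,4) = 36 + 6 + 4 = 46.

46


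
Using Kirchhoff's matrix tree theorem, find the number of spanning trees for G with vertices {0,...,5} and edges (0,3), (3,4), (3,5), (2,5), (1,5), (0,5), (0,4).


By Kirchhoff's matrix tree theorem, the number of spanning trees equals
the determinant of any cofactor of the Laplacian matrix L.
G has 6 vertices and 7 edges.
Computing the (5 x 5) cofactor determinant gives 8.

8


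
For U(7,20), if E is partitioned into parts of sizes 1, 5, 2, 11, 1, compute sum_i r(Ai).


r(Ai) = min(|Ai|, 7) for each part.
Sum = min(1,7) + min(5,7) + min(2,7) + min(11,7) + min(1,7)
    = 1 + 5 + 2 + 7 + 1
    = 16.

16


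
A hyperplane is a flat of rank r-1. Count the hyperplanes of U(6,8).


Hyperplanes of U(6,8) are flats of rank 5.
In a uniform matroid, these are exactly the (5)-element subsets.
Count = (8 choose 5) = 56.

56


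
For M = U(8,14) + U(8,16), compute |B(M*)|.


(M1+M2)* = M1* + M2*.
M1* = U(6,14), bases: C(14,6) = 3003.
M2* = U(8,16), bases: C(16,8) = 12870.
|B(M*)| = 3003 * 12870 = 38648610.

38648610


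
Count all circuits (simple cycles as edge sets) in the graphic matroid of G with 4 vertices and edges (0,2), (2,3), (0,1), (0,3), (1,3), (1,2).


A circuit in a graphic matroid = edge set of a simple cycle.
G has 4 vertices and 6 edges.
Enumerating all minimal edge subsets forming cycles...
Total circuits found: 7.

7


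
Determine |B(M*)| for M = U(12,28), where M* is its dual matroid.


The dual of U(r,n) is U(n-r, n) = U(16,28).
Bases of U(16,28) are all (16)-element subsets.
|B(M*)| = C(28,16) = 28! / (16! * 12!) = 30421755.

30421755


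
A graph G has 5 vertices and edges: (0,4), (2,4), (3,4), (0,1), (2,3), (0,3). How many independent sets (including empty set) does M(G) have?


An independent set in a graphic matroid is an acyclic edge subset.
G has 5 vertices and 6 edges.
Enumerate all 2^6 = 64 subsets, checking for acyclicity.
Total independent sets = 48.

48


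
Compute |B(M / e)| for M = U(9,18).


Contracting e from U(9,18) gives U(8,17).
Bases of U(8,17) = C(17,8) = 17! / (8! * 9!) = 24310.

24310


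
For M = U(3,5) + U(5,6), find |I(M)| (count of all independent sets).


For a direct sum, |I(M1+M2)| = |I(M1)| * |I(M2)|.
|I(U(3,5))| = sum C(5,k) for k=0..3 = 26.
|I(U(5,6))| = sum C(6,k) for k=0..5 = 63.
Total = 26 * 63 = 1638.

1638


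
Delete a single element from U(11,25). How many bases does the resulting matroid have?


Deleting e from U(11,25) gives U(11,24) since n > r.
Bases of U(11,24) = C(24,11) = 24! / (11! * 13!) = 2496144.

2496144


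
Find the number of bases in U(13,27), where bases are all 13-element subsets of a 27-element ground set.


Bases of U(13,27) are all 13-element subsets of the 27-element ground set.
Number of bases = C(27,13).
C(27,13) = 20058300.

20058300


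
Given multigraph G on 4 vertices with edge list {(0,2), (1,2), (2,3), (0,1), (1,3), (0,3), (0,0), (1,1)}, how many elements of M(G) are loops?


In a graphic matroid, a loop is a self-loop edge (u,u) with rank 0.
Examining all 8 edges for self-loops...
Self-loops found: (0,0), (1,1)
Number of loops = 2.

2


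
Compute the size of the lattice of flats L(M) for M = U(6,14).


Flats of U(6,14): every subset of size < 6 is a flat, plus E itself.
Count = C(14,0) + C(14,1) + C(14,2) + C(14,3) + C(14,4) + C(14,5) + 1
     = 1 + 14 + 91 + 364 + 1001 + 2002 + 1
     = 3474.

3474


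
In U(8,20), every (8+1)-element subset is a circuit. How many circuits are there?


In U(8,20), circuits are the (9)-element subsets.
Any set of 9 elements is dependent, and removing any one element gives
an independent set of size 8, so it is a minimal dependent set.
Number of circuits = (20 choose 9) = 167960.

167960


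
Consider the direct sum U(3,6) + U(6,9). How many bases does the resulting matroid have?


Bases of a direct sum M1 + M2: |B| = |B(M1)| * |B(M2)|.
|B(U(3,6))| = C(6,3) = 20.
|B(U(6,9))| = C(9,6) = 84.
Total bases = 20 * 84 = 1680.

1680


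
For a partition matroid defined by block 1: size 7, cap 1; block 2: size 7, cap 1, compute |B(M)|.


A basis picks exactly ci elements from block i.
Number of bases = product of C(|Si|, ci).
= C(7,1) * C(7,1)
= 7 * 7
= 49.

49


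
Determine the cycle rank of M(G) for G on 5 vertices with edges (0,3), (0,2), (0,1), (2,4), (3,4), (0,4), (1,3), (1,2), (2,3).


Cycle rank (nullity) = |E| - r(M) = |E| - (|V| - c).
|E| = 9, |V| = 5, c = 1.
Nullity = 9 - (5 - 1) = 9 - 4 = 5.

5


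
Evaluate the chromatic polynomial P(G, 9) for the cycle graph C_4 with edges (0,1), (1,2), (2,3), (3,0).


P(C_4, k) = (k-1)^4 + (-1)^4*(k-1).
P(9) = (8)^4 + 8
= 4096 + 8 = 4104.

4104


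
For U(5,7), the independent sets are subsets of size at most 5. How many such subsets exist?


Independent sets of U(5,7) are all subsets of size <= 5.
Count = C(7,0) + C(7,1) + C(7,2) + C(7,3) + C(7,4) + C(7,5)
     = 1 + 7 + 21 + 35 + 35 + 21
     = 120.

120


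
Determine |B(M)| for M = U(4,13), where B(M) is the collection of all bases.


Bases of U(4,13) are all 4-element subsets of the 13-element ground set.
Number of bases = C(13,4).
(13 choose 4) = 715.

715


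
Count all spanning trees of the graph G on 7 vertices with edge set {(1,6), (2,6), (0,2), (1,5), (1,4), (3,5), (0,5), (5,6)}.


By Kirchhoff's matrix tree theorem, the number of spanning trees equals
the determinant of any cofactor of the Laplacian matrix L.
G has 7 vertices and 8 edges.
Computing the (6 x 6) cofactor determinant gives 11.

11


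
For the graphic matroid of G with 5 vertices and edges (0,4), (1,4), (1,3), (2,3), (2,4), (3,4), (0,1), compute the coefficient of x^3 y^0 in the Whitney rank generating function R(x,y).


R(x,y) = sum over A in 2^E of x^(r(E)-r(A)) * y^(|A|-r(A)).
G has 5 vertices, 7 edges. r(E) = 4.
Enumerate all 2^7 = 128 subsets.
Count subsets with r(E)-r(A)=3 and |A|-r(A)=0: 7.

7


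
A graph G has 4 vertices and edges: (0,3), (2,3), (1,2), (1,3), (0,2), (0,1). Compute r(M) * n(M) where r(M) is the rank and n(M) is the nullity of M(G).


r(M) = |V| - c = 4 - 1 = 3.
nullity = |E| - r(M) = 6 - 3 = 3.
Product = 3 * 3 = 9.

9


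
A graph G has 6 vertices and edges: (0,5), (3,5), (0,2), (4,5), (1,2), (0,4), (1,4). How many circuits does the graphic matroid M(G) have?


A circuit in a graphic matroid = edge set of a simple cycle.
G has 6 vertices and 7 edges.
Enumerating all minimal edge subsets forming cycles...
Total circuits found: 3.

3


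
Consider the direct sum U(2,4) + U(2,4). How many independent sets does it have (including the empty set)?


For a direct sum, |I(M1+M2)| = |I(M1)| * |I(M2)|.
|I(U(2,4))| = sum C(4,k) for k=0..2 = 11.
|I(U(2,4))| = sum C(4,k) for k=0..2 = 11.
Total = 11 * 11 = 121.

121


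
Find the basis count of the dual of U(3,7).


The dual of U(r,n) is U(n-r, n) = U(4,7).
Bases of U(4,7) are all (4)-element subsets.
|B(M*)| = C(7,4) = (7 * 6 * 5 * 4) / (1 * 2 * 3 * 4) = 35.

35


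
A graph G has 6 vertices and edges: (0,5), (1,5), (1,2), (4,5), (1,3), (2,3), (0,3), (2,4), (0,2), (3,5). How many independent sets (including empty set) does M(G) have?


An independent set in a graphic matroid is an acyclic edge subset.
G has 6 vertices and 10 edges.
Enumerate all 2^10 = 1024 subsets, checking for acyclicity.
Total independent sets = 466.

466


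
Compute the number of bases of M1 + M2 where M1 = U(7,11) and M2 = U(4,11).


Bases of a direct sum M1 + M2: |B| = |B(M1)| * |B(M2)|.
|B(U(7,11))| = C(11,7) = 330.
|B(U(4,11))| = C(11,4) = 330.
Total bases = 330 * 330 = 108900.

108900


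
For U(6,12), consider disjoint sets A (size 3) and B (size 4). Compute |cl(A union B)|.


|A union B| = 3 + 4 = 7 (disjoint).
In U(6,12), cl(S) = S if |S| < 6, else cl(S) = E.
Since 7 >= 6, cl(A union B) = E.
|cl(A union B)| = 12.

12


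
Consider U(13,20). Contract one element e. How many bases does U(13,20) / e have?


Contracting e from U(13,20) gives U(12,19).
Bases of U(12,19) = C(19,12) = 19! / (12! * 7!) = 50388.

50388


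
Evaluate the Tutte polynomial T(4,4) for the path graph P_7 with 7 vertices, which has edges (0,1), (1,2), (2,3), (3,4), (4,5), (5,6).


A path on 7 vertices is a tree with 6 edges.
T(x,y) = x^(6) for any tree.
T(4,4) = 4^6 = 4096.

4096


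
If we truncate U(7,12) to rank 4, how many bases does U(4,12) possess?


Truncating U(7,12) to rank 4 gives U(4,12).
Bases of U(4,12) are all 4-element subsets of 12 elements.
Number of bases = C(12,4) = (12 * 11 * 10 * 9) / (1 * 2 * 3 * 4) = 495.

495


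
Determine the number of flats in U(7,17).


Flats of U(7,17): every subset of size < 7 is a flat, plus E itself.
Count = C(17,0) + C(17,1) + C(17,2) + C(17,3) + C(17,4) + C(17,5) + C(17,6) + 1
     = 1 + 17 + 136 + 680 + 2380 + 6188 + 12376 + 1
     = 21779.

21779


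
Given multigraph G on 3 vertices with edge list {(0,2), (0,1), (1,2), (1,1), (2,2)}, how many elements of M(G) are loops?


In a graphic matroid, a loop is a self-loop edge (u,u) with rank 0.
Examining all 5 edges for self-loops...
Self-loops found: (1,1), (2,2)
Number of loops = 2.

2


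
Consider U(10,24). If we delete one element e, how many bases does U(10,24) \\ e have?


Deleting e from U(10,24) gives U(10,23) since n > r.
Bases of U(10,23) = (23 choose 10) = 1144066.

1144066


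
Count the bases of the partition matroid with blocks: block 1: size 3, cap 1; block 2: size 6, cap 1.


A basis picks exactly ci elements from block i.
Number of bases = product of C(|Si|, ci).
= C(3,1) * C(6,1)
= 3 * 6
= 18.

18


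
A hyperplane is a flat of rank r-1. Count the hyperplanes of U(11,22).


Hyperplanes of U(11,22) are flats of rank 10.
In a uniform matroid, these are exactly the (10)-element subsets.
Count = C(22,10) = 646646.

646646


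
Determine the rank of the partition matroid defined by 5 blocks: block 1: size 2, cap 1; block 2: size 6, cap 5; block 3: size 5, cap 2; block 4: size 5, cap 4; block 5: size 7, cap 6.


Rank of a partition matroid = sum of min(|Si|, ci) for each block.
= min(2,1) + min(6,5) + min(5,2) + min(5,4) + min(7,6)
= 1 + 5 + 2 + 4 + 6
= 18.

18


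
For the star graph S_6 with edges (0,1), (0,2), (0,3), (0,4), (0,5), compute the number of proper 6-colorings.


P(tree, k) = k * (k-1)^(5) for any tree on 6 vertices.
P(6) = 6 * 5^5 = 6 * 3125 = 18750.

18750


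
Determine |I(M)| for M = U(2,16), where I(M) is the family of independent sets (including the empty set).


Independent sets of U(2,16) are all subsets of size <= 2.
Count = C(16,0) + C(16,1) + C(16,2)
     = 1 + 16 + 120
     = 137.

137


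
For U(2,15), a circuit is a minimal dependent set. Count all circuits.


In U(2,15), circuits are the (3)-element subsets.
Any set of 3 elements is dependent, and removing any one element gives
an independent set of size 2, so it is a minimal dependent set.
Number of circuits = C(15,3) = (15 * 14 * 13) / (1 * 2 * 3) = 455.

455


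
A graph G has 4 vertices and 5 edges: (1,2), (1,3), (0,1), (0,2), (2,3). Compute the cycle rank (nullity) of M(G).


Cycle rank (nullity) = |E| - r(M) = |E| - (|V| - c).
|E| = 5, |V| = 4, c = 1.
Nullity = 5 - (4 - 1) = 5 - 3 = 2.

2


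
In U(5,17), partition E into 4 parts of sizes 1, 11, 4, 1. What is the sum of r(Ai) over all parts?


r(Ai) = min(|Ai|, 5) for each part.
Sum = min(1,5) + min(11,5) + min(4,5) + min(1,5)
    = 1 + 5 + 4 + 1
    = 11.

11


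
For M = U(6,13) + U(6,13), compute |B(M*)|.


(M1+M2)* = M1* + M2*.
M1* = U(7,13), bases: C(13,7) = 1716.
M2* = U(7,13), bases: C(13,7) = 1716.
|B(M*)| = 1716 * 1716 = 2944656.

2944656


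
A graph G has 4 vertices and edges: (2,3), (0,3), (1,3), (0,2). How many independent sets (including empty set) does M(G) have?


An independent set in a graphic matroid is an acyclic edge subset.
G has 4 vertices and 4 edges.
Enumerate all 2^4 = 16 subsets, checking for acyclicity.
Total independent sets = 14.

14


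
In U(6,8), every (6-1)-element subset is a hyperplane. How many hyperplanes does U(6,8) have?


Hyperplanes of U(6,8) are flats of rank 5.
In a uniform matroid, these are exactly the (5)-element subsets.
Count = (8 choose 5) = 56.

56


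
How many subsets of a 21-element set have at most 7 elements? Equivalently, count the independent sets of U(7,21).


Independent sets of U(7,21) are all subsets of size <= 7.
Count = C(21,0) + C(21,1) + C(21,2) + C(21,3) + C(21,4) + C(21,5) + C(21,6) + C(21,7)
     = 1 + 21 + 210 + 1330 + 5985 + 20349 + 54264 + 116280
     = 198440.

198440


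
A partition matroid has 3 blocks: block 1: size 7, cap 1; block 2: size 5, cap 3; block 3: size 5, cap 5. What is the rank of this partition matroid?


Rank of a partition matroid = sum of min(|Si|, ci) for each block.
= min(7,1) + min(5,3) + min(5,5)
= 1 + 3 + 5
= 9.

9


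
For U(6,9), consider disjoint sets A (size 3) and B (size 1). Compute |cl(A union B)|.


|A union B| = 3 + 1 = 4 (disjoint).
In U(6,9), cl(S) = S if |S| < 6, else cl(S) = E.
Since 4 < 6, cl(A union B) = A union B.
|cl(A union B)| = 4.

4


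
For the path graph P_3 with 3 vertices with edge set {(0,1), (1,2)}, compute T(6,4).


A path on 3 vertices is a tree with 2 edges.
T(x,y) = x^(2) for any tree.
T(6,4) = 6^2 = 36.

36


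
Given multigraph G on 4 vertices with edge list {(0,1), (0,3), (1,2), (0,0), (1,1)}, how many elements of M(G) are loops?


In a graphic matroid, a loop is a self-loop edge (u,u) with rank 0.
Examining all 5 edges for self-loops...
Self-loops found: (0,0), (1,1)
Number of loops = 2.

2


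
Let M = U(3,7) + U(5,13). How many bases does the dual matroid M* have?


(M1+M2)* = M1* + M2*.
M1* = U(4,7), bases: C(7,4) = 35.
M2* = U(8,13), bases: C(13,8) = 1287.
|B(M*)| = 35 * 1287 = 45045.

45045


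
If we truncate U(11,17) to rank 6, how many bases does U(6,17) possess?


Truncating U(11,17) to rank 6 gives U(6,17).
Bases of U(6,17) are all 6-element subsets of 17 elements.
Number of bases = C(17,6) = 12376.

12376


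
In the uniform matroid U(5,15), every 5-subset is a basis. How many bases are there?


Bases of U(5,15) are all 5-element subsets of the 15-element ground set.
Number of bases = C(15,5).
C(15,5) = 3003.

3003


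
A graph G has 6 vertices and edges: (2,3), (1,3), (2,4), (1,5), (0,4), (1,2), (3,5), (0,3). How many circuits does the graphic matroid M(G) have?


A circuit in a graphic matroid = edge set of a simple cycle.
G has 6 vertices and 8 edges.
Enumerating all minimal edge subsets forming cycles...
Total circuits found: 6.

6


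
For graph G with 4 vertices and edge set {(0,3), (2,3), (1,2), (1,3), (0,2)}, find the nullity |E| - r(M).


Cycle rank (nullity) = |E| - r(M) = |E| - (|V| - c).
|E| = 5, |V| = 4, c = 1.
Nullity = 5 - (4 - 1) = 5 - 3 = 2.

2


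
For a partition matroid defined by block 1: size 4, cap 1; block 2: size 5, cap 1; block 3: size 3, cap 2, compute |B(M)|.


A basis picks exactly ci elements from block i.
Number of bases = product of C(|Si|, ci).
= C(4,1) * C(5,1) * C(3,2)
= 4 * 5 * 3
= 60.

60


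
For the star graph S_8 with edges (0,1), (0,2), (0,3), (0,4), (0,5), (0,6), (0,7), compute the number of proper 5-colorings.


P(tree, k) = k * (k-1)^(7) for any tree on 8 vertices.
P(5) = 5 * 4^7 = 5 * 16384 = 81920.

81920


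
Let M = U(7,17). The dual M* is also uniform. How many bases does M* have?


The dual of U(r,n) is U(n-r, n) = U(10,17).
Bases of U(10,17) are all (10)-element subsets.
|B(M*)| = (17 choose 10) = 19448.

19448


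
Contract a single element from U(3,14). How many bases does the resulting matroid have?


Contracting e from U(3,14) gives U(2,13).
Bases of U(2,13) = C(13,2) = (13 * 12) / (1 * 2) = 78.

78


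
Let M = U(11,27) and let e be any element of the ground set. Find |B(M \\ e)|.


Deleting e from U(11,27) gives U(11,26) since n > r.
Bases of U(11,26) = C(26,11) = 26! / (11! * 15!) = 7726160.

7726160


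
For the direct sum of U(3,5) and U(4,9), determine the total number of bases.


Bases of a direct sum M1 + M2: |B| = |B(M1)| * |B(M2)|.
|B(U(3,5))| = C(5,3) = 10.
|B(U(4,9))| = C(9,4) = 126.
Total bases = 10 * 126 = 1260.

1260


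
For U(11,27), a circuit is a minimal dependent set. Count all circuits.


In U(11,27), circuits are the (12)-element subsets.
Any set of 12 elements is dependent, and removing any one element gives
an independent set of size 11, so it is a minimal dependent set.
Number of circuits = (27 choose 12) = 17383860.

17383860


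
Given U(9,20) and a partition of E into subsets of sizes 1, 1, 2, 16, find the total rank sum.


r(Ai) = min(|Ai|, 9) for each part.
Sum = min(1,9) + min(1,9) + min(2,9) + min(16,9)
    = 1 + 1 + 2 + 9
    = 13.

13


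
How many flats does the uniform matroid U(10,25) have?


Flats of U(10,25): every subset of size < 10 is a flat, plus E itself.
Count = (25 choose 0) + (25 choose 1) + (25 choose 2) + (25 choose 3) + (25 choose 4) + (25 choose 5) + (25 choose 6) + (25 choose 7) + (25 choose 8) + (25 choose 9) + 1
     = 1 + 25 + 300 + 2300 + 12650 + 53130 + 177100 + 480700 + 1081575 + 2042975 + 1
     = 3850757.

3850757


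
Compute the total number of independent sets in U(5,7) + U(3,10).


For a direct sum, |I(M1+M2)| = |I(M1)| * |I(M2)|.
|I(U(5,7))| = sum C(7,k) for k=0..5 = 120.
|I(U(3,10))| = sum C(10,k) for k=0..3 = 176.
Total = 120 * 176 = 21120.

21120


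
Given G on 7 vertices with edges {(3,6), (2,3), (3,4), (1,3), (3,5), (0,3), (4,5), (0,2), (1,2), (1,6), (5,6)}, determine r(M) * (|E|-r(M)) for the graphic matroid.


r(M) = |V| - c = 7 - 1 = 6.
nullity = |E| - r(M) = 11 - 6 = 5.
Product = 6 * 5 = 30.

30


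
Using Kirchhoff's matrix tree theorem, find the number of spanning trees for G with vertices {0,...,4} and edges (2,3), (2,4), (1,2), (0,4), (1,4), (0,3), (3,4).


By Kirchhoff's matrix tree theorem, the number of spanning trees equals
the determinant of any cofactor of the Laplacian matrix L.
G has 5 vertices and 7 edges.
Computing the (4 x 4) cofactor determinant gives 21.

21


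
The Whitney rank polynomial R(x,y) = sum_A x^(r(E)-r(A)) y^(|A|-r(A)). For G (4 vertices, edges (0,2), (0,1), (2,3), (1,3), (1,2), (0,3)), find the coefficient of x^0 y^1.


R(x,y) = sum over A in 2^E of x^(r(E)-r(A)) * y^(|A|-r(A)).
G has 4 vertices, 6 edges. r(E) = 3.
Enumerate all 2^6 = 64 subsets.
Count subsets with r(E)-r(A)=0 and |A|-r(A)=1: 15.

15


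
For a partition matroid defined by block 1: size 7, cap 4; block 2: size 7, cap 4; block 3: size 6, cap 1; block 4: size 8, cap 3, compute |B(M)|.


A basis picks exactly ci elements from block i.
Number of bases = product of C(|Si|, ci).
= C(7,4) * C(7,4) * C(6,1) * C(8,3)
= 35 * 35 * 6 * 56
= 411600.

411600


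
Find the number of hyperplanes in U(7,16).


Hyperplanes of U(7,16) are flats of rank 6.
In a uniform matroid, these are exactly the (6)-element subsets.
Count = C(16,6) = 8008.

8008


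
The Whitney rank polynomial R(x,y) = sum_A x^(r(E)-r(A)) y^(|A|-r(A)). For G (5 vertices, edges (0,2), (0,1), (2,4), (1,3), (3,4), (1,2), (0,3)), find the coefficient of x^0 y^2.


R(x,y) = sum over A in 2^E of x^(r(E)-r(A)) * y^(|A|-r(A)).
G has 5 vertices, 7 edges. r(E) = 4.
Enumerate all 2^7 = 128 subsets.
Count subsets with r(E)-r(A)=0 and |A|-r(A)=2: 7.

7


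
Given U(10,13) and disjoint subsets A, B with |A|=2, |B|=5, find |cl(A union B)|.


|A union B| = 2 + 5 = 7 (disjoint).
In U(10,13), cl(S) = S if |S| < 10, else cl(S) = E.
Since 7 < 10, cl(A union B) = A union B.
|cl(A union B)| = 7.

7


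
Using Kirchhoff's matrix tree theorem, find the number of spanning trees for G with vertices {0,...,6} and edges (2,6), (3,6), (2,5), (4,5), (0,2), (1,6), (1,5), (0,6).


By Kirchhoff's matrix tree theorem, the number of spanning trees equals
the determinant of any cofactor of the Laplacian matrix L.
G has 7 vertices and 8 edges.
Computing the (6 x 6) cofactor determinant gives 11.

11


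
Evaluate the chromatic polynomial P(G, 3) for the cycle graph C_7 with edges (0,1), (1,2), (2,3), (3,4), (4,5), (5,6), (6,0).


P(C_7, k) = (k-1)^7 + (-1)^7*(k-1).
P(3) = (2)^7 - 2
= 128 - 2 = 126.

126


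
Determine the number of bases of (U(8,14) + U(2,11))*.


(M1+M2)* = M1* + M2*.
M1* = U(6,14), bases: C(14,6) = 3003.
M2* = U(9,11), bases: C(11,9) = 55.
|B(M*)| = 3003 * 55 = 165165.

165165


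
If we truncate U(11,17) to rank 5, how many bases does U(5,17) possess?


Truncating U(11,17) to rank 5 gives U(5,17).
Bases of U(5,17) are all 5-element subsets of 17 elements.
Number of bases = (17 choose 5) = 6188.

6188


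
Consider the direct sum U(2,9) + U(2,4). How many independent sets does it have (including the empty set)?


For a direct sum, |I(M1+M2)| = |I(M1)| * |I(M2)|.
|I(U(2,9))| = sum C(9,k) for k=0..2 = 46.
|I(U(2,4))| = sum C(4,k) for k=0..2 = 11.
Total = 46 * 11 = 506.

506


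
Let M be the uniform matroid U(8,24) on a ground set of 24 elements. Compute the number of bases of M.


Bases of U(8,24) are all 8-element subsets of the 24-element ground set.
Number of bases = C(24,8).
(24 choose 8) = 735471.

735471


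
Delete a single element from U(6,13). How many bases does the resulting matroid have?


Deleting e from U(6,13) gives U(6,12) since n > r.
Bases of U(6,12) = (12 choose 6) = 924.

924


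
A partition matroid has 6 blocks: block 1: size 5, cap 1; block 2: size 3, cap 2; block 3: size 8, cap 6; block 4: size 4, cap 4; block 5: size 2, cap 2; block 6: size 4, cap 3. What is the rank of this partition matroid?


Rank of a partition matroid = sum of min(|Si|, ci) for each block.
= min(5,1) + min(3,2) + min(8,6) + min(4,4) + min(2,2) + min(4,3)
= 1 + 2 + 6 + 4 + 2 + 3
= 18.

18


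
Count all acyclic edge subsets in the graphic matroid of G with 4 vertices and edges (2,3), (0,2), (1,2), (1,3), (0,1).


An independent set in a graphic matroid is an acyclic edge subset.
G has 4 vertices and 5 edges.
Enumerate all 2^5 = 32 subsets, checking for acyclicity.
Total independent sets = 24.

24


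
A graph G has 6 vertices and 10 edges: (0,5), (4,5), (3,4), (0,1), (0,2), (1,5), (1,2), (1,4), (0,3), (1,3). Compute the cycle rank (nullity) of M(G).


Cycle rank (nullity) = |E| - r(M) = |E| - (|V| - c).
|E| = 10, |V| = 6, c = 1.
Nullity = 10 - (6 - 1) = 10 - 5 = 5.

5


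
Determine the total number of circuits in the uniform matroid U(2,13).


In U(2,13), circuits are the (3)-element subsets.
Any set of 3 elements is dependent, and removing any one element gives
an independent set of size 2, so it is a minimal dependent set.
Number of circuits = C(13,3) = (13 * 12 * 11) / (1 * 2 * 3) = 286.

286


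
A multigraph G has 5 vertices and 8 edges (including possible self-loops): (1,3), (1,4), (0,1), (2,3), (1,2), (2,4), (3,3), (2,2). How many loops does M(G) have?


In a graphic matroid, a loop is a self-loop edge (u,u) with rank 0.
Examining all 8 edges for self-loops...
Self-loops found: (3,3), (2,2)
Number of loops = 2.

2


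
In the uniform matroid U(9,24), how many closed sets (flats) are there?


Flats of U(9,24): every subset of size < 9 is a flat, plus E itself.
Count = (24 choose 0) + (24 choose 1) + (24 choose 2) + (24 choose 3) + (24 choose 4) + (24 choose 5) + (24 choose 6) + (24 choose 7) + (24 choose 8) + 1
     = 1 + 24 + 276 + 2024 + 10626 + 42504 + 134596 + 346104 + 735471 + 1
     = 1271627.

1271627


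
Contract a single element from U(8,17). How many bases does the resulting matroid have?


Contracting e from U(8,17) gives U(7,16).
Bases of U(7,16) = C(16,7) = 16! / (7! * 9!) = 11440.

11440


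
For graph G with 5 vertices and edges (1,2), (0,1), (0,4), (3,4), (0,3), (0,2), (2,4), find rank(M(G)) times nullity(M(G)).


r(M) = |V| - c = 5 - 1 = 4.
nullity = |E| - r(M) = 7 - 4 = 3.
Product = 4 * 3 = 12.

12


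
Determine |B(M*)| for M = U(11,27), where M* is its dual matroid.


The dual of U(r,n) is U(n-r, n) = U(16,27).
Bases of U(16,27) are all (16)-element subsets.
|B(M*)| = (27 choose 16) = 13037895.

13037895


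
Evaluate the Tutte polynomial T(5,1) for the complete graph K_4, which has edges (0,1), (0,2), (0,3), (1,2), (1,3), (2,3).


T(K_4; x,y) = x^3 + 3x^2 + 4xy + 2x + y^3 + 3y^2 + 2y.
Substituting x=5, y=1:
= 125 + 75 + 20 + 10 + 1 + 3 + 2
= 236.

236


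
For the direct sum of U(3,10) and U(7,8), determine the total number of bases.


Bases of a direct sum M1 + M2: |B| = |B(M1)| * |B(M2)|.
|B(U(3,10))| = C(10,3) = 120.
|B(U(7,8))| = C(8,7) = 8.
Total bases = 120 * 8 = 960.

960


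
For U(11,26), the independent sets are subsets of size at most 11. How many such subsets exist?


Independent sets of U(11,26) are all subsets of size <= 11.
Count = C(26,0) + C(26,1) + C(26,2) + C(26,3) + C(26,4) + C(26,5) + C(26,6) + C(26,7) + C(26,8) + C(26,9) + C(26,10) + C(26,11)
     = 1 + 26 + 325 + 2600 + 14950 + 65780 + 230230 + 657800 + 1562275 + 3124550 + 5311735 + 7726160
     = 18696432.

18696432


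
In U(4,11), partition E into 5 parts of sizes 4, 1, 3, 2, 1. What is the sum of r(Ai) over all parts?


r(Ai) = min(|Ai|, 4) for each part.
Sum = min(4,4) + min(1,4) + min(3,4) + min(2,4) + min(1,4)
    = 4 + 1 + 3 + 2 + 1
    = 11.

11


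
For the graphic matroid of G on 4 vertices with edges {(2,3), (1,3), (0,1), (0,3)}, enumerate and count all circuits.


A circuit in a graphic matroid = edge set of a simple cycle.
G has 4 vertices and 4 edges.
Enumerating all minimal edge subsets forming cycles...
Total circuits found: 1.

1


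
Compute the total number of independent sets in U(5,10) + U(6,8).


For a direct sum, |I(M1+M2)| = |I(M1)| * |I(M2)|.
|I(U(5,10))| = sum C(10,k) for k=0..5 = 638.
|I(U(6,8))| = sum C(8,k) for k=0..6 = 247.
Total = 638 * 247 = 157586.

157586


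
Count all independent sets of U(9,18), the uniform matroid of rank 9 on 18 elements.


Independent sets of U(9,18) are all subsets of size <= 9.
Count = C(18,0) + C(18,1) + C(18,2) + C(18,3) + C(18,4) + C(18,5) + C(18,6) + C(18,7) + C(18,8) + C(18,9)
     = 1 + 18 + 153 + 816 + 3060 + 8568 + 18564 + 31824 + 43758 + 48620
     = 155382.

155382


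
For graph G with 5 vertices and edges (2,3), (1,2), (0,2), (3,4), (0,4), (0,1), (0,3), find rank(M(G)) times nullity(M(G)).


r(M) = |V| - c = 5 - 1 = 4.
nullity = |E| - r(M) = 7 - 4 = 3.
Product = 4 * 3 = 12.

12


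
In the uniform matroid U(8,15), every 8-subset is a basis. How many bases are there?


Bases of U(8,15) are all 8-element subsets of the 15-element ground set.
Number of bases = C(15,8).
C(15,8) = 6435.

6435


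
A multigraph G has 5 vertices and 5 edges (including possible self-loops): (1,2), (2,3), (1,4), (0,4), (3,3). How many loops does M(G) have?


In a graphic matroid, a loop is a self-loop edge (u,u) with rank 0.
Examining all 5 edges for self-loops...
Self-loops found: (3,3)
Number of loops = 1.

1


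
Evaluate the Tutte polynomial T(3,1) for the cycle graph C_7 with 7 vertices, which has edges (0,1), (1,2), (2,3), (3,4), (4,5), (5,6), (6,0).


T(C_7; x,y) = x + x^2 + ... + x^(6) + y.
T(3,1) = 3^1 + 3^2 + 3^3 + 3^4 + 3^5 + 3^6 + 1
= 3 + 9 + 27 + 81 + 243 + 729 + 1
= 1093.

1093


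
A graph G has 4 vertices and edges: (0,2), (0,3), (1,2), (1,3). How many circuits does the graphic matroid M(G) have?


A circuit in a graphic matroid = edge set of a simple cycle.
G has 4 vertices and 4 edges.
Enumerating all minimal edge subsets forming cycles...
Total circuits found: 1.

1


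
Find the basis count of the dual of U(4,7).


The dual of U(r,n) is U(n-r, n) = U(3,7).
Bases of U(3,7) are all (3)-element subsets.
|B(M*)| = C(7,3) = (7 * 6 * 5) / (1 * 2 * 3) = 35.

35


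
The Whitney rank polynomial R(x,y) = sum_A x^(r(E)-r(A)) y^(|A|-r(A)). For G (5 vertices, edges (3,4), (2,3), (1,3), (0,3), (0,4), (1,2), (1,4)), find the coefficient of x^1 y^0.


R(x,y) = sum over A in 2^E of x^(r(E)-r(A)) * y^(|A|-r(A)).
G has 5 vertices, 7 edges. r(E) = 4.
Enumerate all 2^7 = 128 subsets.
Count subsets with r(E)-r(A)=1 and |A|-r(A)=0: 32.

32


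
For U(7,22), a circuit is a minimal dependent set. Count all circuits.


In U(7,22), circuits are the (8)-element subsets.
Any set of 8 elements is dependent, and removing any one element gives
an independent set of size 7, so it is a minimal dependent set.
Number of circuits = C(22,8) = 22! / (8! * 14!) = 319770.

319770


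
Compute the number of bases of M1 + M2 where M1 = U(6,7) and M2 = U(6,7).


Bases of a direct sum M1 + M2: |B| = |B(M1)| * |B(M2)|.
|B(U(6,7))| = C(7,6) = 7.
|B(U(6,7))| = C(7,6) = 7.
Total bases = 7 * 7 = 49.

49


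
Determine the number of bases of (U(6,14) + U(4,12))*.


(M1+M2)* = M1* + M2*.
M1* = U(8,14), bases: C(14,8) = 3003.
M2* = U(8,12), bases: C(12,8) = 495.
|B(M*)| = 3003 * 495 = 1486485.

1486485


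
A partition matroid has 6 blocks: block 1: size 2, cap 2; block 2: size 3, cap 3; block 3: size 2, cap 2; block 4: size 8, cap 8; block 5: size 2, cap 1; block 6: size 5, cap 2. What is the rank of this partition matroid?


Rank of a partition matroid = sum of min(|Si|, ci) for each block.
= min(2,2) + min(3,3) + min(2,2) + min(8,8) + min(2,1) + min(5,2)
= 2 + 3 + 2 + 8 + 1 + 2
= 18.

18


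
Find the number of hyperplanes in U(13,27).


Hyperplanes of U(13,27) are flats of rank 12.
In a uniform matroid, these are exactly the (12)-element subsets.
Count = (27 choose 12) = 17383860.

17383860


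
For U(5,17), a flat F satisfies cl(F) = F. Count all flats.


Flats of U(5,17): every subset of size < 5 is a flat, plus E itself.
Count = C(17,0) + C(17,1) + C(17,2) + C(17,3) + C(17,4) + 1
     = 1 + 17 + 136 + 680 + 2380 + 1
     = 3215.

3215


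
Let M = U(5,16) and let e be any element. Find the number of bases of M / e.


Contracting e from U(5,16) gives U(4,15).
Bases of U(4,15) = C(15,4) = 15! / (4! * 11!) = 1365.

1365


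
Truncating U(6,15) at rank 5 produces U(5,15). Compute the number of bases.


Truncating U(6,15) to rank 5 gives U(5,15).
Bases of U(5,15) are all 5-element subsets of 15 elements.
Number of bases = C(15,5) = 15! / (5! * 10!) = 3003.

3003


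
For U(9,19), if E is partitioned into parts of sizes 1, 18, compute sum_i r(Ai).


r(Ai) = min(|Ai|, 9) for each part.
Sum = min(1,9) + min(18,9)
    = 1 + 9
    = 10.

10
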